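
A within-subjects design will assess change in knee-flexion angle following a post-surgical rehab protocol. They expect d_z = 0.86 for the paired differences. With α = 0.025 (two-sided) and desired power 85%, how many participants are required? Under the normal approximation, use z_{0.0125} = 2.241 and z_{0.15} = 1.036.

For a paired (one-sample on differences) test: n = ((z_{α/2} + z_β) / d)².
z_{α/2} + z_β = 2.241 + 1.036 = 3.277.
n = (3.277 / 0.86)² = 3.810² = 14.52.
Round up.

n = 15 pairs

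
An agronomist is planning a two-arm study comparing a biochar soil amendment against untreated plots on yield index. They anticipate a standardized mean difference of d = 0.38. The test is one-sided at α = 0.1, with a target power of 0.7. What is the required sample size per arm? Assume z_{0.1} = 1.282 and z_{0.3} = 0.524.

n = 46 per group

For two independent groups with equal n: n = 2·((z_{α} + z_β) / d)².
z_{α} + z_β = 1.282 + 0.524 = 1.806.
n = 2 × (1.806 / 0.38)² = 2 × 4.753² = 2 × 22.59 = 45.2.
Round up to the next whole participant.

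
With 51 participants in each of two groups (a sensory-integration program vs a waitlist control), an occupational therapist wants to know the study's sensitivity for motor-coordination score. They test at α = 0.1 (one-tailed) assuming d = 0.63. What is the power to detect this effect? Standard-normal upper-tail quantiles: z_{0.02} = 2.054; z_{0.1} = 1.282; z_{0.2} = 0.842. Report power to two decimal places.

For two equal groups, power = Φ(d·√(n/2) − z_{α}).
d·√(n/2) = 0.63 × √(51/2) = 0.63 × 5.050 = 3.181.
z_β = 3.181 − 1.282 = 1.899.
Power = Φ(1.899) = 0.971.

power ≈ 0.97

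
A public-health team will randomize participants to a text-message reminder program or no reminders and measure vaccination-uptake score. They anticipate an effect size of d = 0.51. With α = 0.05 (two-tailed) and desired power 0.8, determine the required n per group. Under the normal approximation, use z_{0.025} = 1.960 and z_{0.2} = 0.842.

For two independent groups with equal n: n = 2·((z_{α/2} + z_β) / d)².
z_{α/2} + z_β = 1.960 + 0.842 = 2.802.
n = 2 × (2.802 / 0.51)² = 2 × 5.494² = 2 × 30.19 = 60.4.
Round up to the next whole participant.

n = 61 per group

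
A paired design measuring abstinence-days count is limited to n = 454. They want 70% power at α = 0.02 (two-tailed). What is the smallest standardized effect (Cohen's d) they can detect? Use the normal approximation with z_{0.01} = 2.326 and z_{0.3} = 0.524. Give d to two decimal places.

d_min ≈ 0.13

For a single sample (or paired design) of n = 454: d_min = (z_{α/2} + z_β)/√n.
z-sum = 2.326 + 0.524 = 2.850.
d_min = 2.850 / √454 = 2.850 / 21.307 = 0.134.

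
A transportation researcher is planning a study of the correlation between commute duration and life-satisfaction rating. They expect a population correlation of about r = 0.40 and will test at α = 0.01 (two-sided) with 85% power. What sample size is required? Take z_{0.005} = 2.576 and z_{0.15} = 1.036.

Fisher's z: C = ½·ln((1+r)/(1−r)) = ½·ln(2.3333) = 0.4236.
n = ((z_{α/2} + z_β)/C)² + 3.
(2.576 + 1.036) / 0.4236 = 3.612 / 0.4236 = 8.527.
n = 8.527² + 3 = 72.71 + 3 = 75.7.
Round up.

n = 76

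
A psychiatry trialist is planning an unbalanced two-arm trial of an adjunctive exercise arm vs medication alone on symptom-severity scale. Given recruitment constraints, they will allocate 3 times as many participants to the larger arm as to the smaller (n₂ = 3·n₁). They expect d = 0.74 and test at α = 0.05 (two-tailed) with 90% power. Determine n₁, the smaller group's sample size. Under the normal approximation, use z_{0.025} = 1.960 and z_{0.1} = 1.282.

n₁ = 26

With allocation ratio k = n₂/n₁ = 3, Var(x̄₁−x̄₂) = σ²(1/n₁ + 1/(k·n₁)) = σ²·(k+1)/(k·n₁).
So n₁ = (1 + 1/k)·((z_{α/2} + z_β)/d)² = 1.333 × (3.242/0.74)².
n₁ = 1.333 × 19.19 = 25.6.
Round up: n₁ = 26, giving n₂ = 3 × 26 = 78.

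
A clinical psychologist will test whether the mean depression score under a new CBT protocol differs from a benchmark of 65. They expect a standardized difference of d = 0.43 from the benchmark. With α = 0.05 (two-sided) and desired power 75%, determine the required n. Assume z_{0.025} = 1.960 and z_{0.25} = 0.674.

For a one-sample test: n = ((z_{α/2} + z_β) / d)².
z_{α/2} + z_β = 1.960 + 0.674 = 2.634.
n = (2.634 / 0.43)² = 6.126² = 37.52.
Round up.

n = 38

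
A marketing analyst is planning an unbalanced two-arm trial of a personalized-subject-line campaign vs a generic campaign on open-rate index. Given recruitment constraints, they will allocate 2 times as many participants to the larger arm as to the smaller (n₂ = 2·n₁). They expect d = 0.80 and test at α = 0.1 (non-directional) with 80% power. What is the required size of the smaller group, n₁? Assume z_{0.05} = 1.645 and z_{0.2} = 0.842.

With allocation ratio k = n₂/n₁ = 2, Var(x̄₁−x̄₂) = σ²(1/n₁ + 1/(k·n₁)) = σ²·(k+1)/(k·n₁).
So n₁ = (1 + 1/k)·((z_{α/2} + z_β)/d)² = 1.500 × (2.487/0.80)².
n₁ = 1.500 × 9.66 = 14.5.
Round up: n₁ = 15, giving n₂ = 2 × 15 = 30.

n₁ = 15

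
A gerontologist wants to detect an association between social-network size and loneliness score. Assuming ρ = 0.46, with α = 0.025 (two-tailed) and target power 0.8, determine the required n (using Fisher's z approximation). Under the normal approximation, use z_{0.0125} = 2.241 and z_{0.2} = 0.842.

n = 42

Fisher's z: C = ½·ln((1+r)/(1−r)) = ½·ln(2.7037) = 0.4973.
n = ((z_{α/2} + z_β)/C)² + 3.
(2.241 + 0.842) / 0.4973 = 3.083 / 0.4973 = 6.199.
n = 6.199² + 3 = 38.43 + 3 = 41.4.
Round up.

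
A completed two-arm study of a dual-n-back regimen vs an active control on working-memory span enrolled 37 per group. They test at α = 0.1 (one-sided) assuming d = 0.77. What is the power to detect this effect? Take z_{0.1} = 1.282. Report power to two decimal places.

power ≈ 0.98

For two equal groups, power = Φ(d·√(n/2) − z_{α}).
d·√(n/2) = 0.77 × √(37/2) = 0.77 × 4.301 = 3.312.
z_β = 3.312 − 1.282 = 2.030.
Power = Φ(2.030) = 0.979.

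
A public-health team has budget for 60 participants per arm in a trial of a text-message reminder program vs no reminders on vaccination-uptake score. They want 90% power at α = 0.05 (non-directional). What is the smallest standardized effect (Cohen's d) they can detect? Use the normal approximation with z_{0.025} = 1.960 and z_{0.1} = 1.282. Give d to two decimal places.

d_min ≈ 0.59

For two independent groups of n = 60 each: d_min = (z_{α/2} + z_β)·√(2/n).
z-sum = 1.960 + 1.282 = 3.242.
d_min = 3.242 × √(2/60) = 3.242 × 0.1826 = 0.592.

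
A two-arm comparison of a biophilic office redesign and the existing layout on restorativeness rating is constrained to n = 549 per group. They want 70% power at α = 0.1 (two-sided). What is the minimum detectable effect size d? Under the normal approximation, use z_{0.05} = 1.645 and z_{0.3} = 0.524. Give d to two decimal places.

For two independent groups of n = 549 each: d_min = (z_{α/2} + z_β)·√(2/n).
z-sum = 1.645 + 0.524 = 2.169.
d_min = 2.169 × √(2/549) = 2.169 × 0.0604 = 0.131.

d_min ≈ 0.13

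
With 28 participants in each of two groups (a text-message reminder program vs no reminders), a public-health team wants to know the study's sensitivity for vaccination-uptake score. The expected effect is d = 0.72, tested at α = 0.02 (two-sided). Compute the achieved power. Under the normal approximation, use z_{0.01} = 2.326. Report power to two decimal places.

For two equal groups, power = Φ(d·√(n/2) − z_{α/2}).
d·√(n/2) = 0.72 × √(28/2) = 0.72 × 3.742 = 2.694.
z_β = 2.694 − 2.326 = 0.368.
Power = Φ(0.368) = 0.644.

power ≈ 0.64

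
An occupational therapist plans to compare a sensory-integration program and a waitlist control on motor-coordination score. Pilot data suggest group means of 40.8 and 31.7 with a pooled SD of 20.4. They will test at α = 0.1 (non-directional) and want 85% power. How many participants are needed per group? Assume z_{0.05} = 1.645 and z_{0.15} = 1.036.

n = 73 per group

Cohen's d = |M₁ − M₂| / SD_pooled = |40.8 − 31.7| / 20.4 = 9.1 / 20.4 = 0.446.
For two independent groups with equal n: n = 2·((z_{α/2} + z_β) / d)².
z_{α/2} + z_β = 1.645 + 1.036 = 2.681.
n = 2 × (2.681 / 0.446)² = 2 × 6.011² = 2 × 36.13 = 72.3.
Round up to the next whole participant.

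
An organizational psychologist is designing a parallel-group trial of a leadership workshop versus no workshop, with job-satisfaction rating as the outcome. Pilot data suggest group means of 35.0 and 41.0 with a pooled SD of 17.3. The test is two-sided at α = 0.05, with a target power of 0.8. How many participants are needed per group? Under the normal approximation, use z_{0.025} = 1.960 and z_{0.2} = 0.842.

n = 131 per group

Cohen's d = |M₁ − M₂| / SD_pooled = |35.0 − 41.0| / 17.3 = 6.0 / 17.3 = 0.347.
For two independent groups with equal n: n = 2·((z_{α/2} + z_β) / d)².
z_{α/2} + z_β = 1.960 + 0.842 = 2.802.
n = 2 × (2.802 / 0.347)² = 2 × 8.075² = 2 × 65.20 = 130.4.
Round up to the next whole participant.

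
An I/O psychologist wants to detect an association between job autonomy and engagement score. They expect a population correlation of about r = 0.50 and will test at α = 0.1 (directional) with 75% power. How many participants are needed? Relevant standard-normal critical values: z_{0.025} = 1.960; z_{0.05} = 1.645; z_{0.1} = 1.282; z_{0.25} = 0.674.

n = 16

Fisher's z: C = ½·ln((1+r)/(1−r)) = ½·ln(3.0000) = 0.5493.
n = ((z_{α} + z_β)/C)² + 3.
(1.282 + 0.674) / 0.5493 = 1.956 / 0.5493 = 3.561.
n = 3.561² + 3 = 12.68 + 3 = 15.7.
Round up.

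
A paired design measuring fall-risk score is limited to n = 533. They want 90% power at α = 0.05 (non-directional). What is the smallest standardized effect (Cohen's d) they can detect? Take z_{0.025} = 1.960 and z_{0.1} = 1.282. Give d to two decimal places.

d_min ≈ 0.14

For a single sample (or paired design) of n = 533: d_min = (z_{α/2} + z_β)/√n.
z-sum = 1.960 + 1.282 = 3.242.
d_min = 3.242 / √533 = 3.242 / 23.087 = 0.140.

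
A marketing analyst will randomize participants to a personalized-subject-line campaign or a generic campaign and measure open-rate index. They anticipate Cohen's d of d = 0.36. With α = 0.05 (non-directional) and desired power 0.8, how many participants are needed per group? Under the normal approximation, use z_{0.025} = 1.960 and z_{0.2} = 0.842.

For two independent groups with equal n: n = 2·((z_{α/2} + z_β) / d)².
z_{α/2} + z_β = 1.960 + 0.842 = 2.802.
n = 2 × (2.802 / 0.36)² = 2 × 7.783² = 2 × 60.58 = 121.2.
Round up to the next whole participant.

n = 122 per group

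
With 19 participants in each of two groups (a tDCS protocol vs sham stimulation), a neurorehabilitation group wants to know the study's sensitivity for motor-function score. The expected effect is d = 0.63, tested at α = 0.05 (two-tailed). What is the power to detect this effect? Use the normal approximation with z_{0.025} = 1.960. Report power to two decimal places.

power ≈ 0.49

For two equal groups, power = Φ(d·√(n/2) − z_{α/2}).
d·√(n/2) = 0.63 × √(19/2) = 0.63 × 3.082 = 1.942.
z_β = 1.942 − 1.960 = -0.018.
Power = Φ(-0.018) = 0.493.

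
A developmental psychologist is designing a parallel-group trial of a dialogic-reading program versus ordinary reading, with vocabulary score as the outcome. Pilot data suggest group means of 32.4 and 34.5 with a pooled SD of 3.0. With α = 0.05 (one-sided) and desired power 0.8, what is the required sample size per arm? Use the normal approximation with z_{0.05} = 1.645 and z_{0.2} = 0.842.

Cohen's d = |M₁ − M₂| / SD_pooled = |32.4 − 34.5| / 3.0 = 2.1 / 3.0 = 0.700.
For two independent groups with equal n: n = 2·((z_{α} + z_β) / d)².
z_{α} + z_β = 1.645 + 0.842 = 2.487.
n = 2 × (2.487 / 0.700)² = 2 × 3.553² = 2 × 12.62 = 25.2.
Round up to the next whole participant.

n = 26 per group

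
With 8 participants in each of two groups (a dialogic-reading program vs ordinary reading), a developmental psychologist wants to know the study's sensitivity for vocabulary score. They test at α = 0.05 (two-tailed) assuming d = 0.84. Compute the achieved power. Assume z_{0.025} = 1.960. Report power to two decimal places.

For two equal groups, power = Φ(d·√(n/2) − z_{α/2}).
d·√(n/2) = 0.84 × √(8/2) = 0.84 × 2.000 = 1.680.
z_β = 1.680 − 1.960 = -0.280.
Power = Φ(-0.280) = 0.390.

power ≈ 0.39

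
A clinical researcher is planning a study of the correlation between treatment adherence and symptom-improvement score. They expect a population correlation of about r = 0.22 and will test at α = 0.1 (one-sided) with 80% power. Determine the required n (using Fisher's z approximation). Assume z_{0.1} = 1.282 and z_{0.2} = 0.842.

Fisher's z: C = ½·ln((1+r)/(1−r)) = ½·ln(1.5641) = 0.2237.
n = ((z_{α} + z_β)/C)² + 3.
(1.282 + 0.842) / 0.2237 = 2.124 / 0.2237 = 9.495.
n = 9.495² + 3 = 90.15 + 3 = 93.2.
Round up.

n = 94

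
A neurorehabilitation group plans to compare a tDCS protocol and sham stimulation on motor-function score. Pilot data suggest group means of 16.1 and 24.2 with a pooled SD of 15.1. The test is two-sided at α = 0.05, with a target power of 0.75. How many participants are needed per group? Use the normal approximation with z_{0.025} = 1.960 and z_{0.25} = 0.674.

n = 49 per group

Cohen's d = |M₁ − M₂| / SD_pooled = |16.1 − 24.2| / 15.1 = 8.1 / 15.1 = 0.536.
For two independent groups with equal n: n = 2·((z_{α/2} + z_β) / d)².
z_{α/2} + z_β = 1.960 + 0.674 = 2.634.
n = 2 × (2.634 / 0.536)² = 2 × 4.914² = 2 × 24.15 = 48.3.
Round up to the next whole participant.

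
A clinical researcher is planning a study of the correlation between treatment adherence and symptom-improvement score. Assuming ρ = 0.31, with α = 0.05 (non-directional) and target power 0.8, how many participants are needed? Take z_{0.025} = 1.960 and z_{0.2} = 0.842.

Fisher's z: C = ½·ln((1+r)/(1−r)) = ½·ln(1.8986) = 0.3205.
n = ((z_{α/2} + z_β)/C)² + 3.
(1.960 + 0.842) / 0.3205 = 2.802 / 0.3205 = 8.743.
n = 8.743² + 3 = 76.43 + 3 = 79.4.
Round up.

n = 80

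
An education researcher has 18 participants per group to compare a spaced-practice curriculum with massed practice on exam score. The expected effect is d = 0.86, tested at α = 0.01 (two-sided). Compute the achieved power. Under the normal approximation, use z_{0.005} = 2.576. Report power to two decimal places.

For two equal groups, power = Φ(d·√(n/2) − z_{α/2}).
d·√(n/2) = 0.86 × √(18/2) = 0.86 × 3.000 = 2.580.
z_β = 2.580 − 2.576 = 0.004.
Power = Φ(0.004) = 0.502.

power ≈ 0.50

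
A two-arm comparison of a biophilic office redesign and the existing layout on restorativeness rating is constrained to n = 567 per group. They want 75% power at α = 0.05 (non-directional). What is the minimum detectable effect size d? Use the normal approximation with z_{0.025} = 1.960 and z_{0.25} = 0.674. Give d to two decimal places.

d_min ≈ 0.16

For two independent groups of n = 567 each: d_min = (z_{α/2} + z_β)·√(2/n).
z-sum = 1.960 + 0.674 = 2.634.
d_min = 2.634 × √(2/567) = 2.634 × 0.0594 = 0.156.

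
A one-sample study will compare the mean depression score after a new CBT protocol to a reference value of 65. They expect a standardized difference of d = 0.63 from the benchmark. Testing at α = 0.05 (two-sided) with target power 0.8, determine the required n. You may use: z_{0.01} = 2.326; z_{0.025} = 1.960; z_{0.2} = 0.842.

For a one-sample test: n = ((z_{α/2} + z_β) / d)².
z_{α/2} + z_β = 1.960 + 0.842 = 2.802.
n = (2.802 / 0.63)² = 4.448² = 19.78.
Round up.

n = 20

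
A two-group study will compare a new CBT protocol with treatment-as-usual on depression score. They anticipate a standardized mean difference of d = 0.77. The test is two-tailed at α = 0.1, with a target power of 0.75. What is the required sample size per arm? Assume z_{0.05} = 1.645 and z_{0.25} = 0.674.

n = 19 per group

For two independent groups with equal n: n = 2·((z_{α/2} + z_β) / d)².
z_{α/2} + z_β = 1.645 + 0.674 = 2.319.
n = 2 × (2.319 / 0.77)² = 2 × 3.012² = 2 × 9.07 = 18.1.
Round up to the next whole participant.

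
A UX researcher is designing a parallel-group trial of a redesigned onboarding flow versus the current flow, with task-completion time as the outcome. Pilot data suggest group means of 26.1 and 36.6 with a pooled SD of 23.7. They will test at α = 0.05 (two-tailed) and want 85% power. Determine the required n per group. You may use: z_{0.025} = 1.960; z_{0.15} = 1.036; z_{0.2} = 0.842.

Cohen's d = |M₁ − M₂| / SD_pooled = |26.1 − 36.6| / 23.7 = 10.5 / 23.7 = 0.443.
For two independent groups with equal n: n = 2·((z_{α/2} + z_β) / d)².
z_{α/2} + z_β = 1.960 + 1.036 = 2.996.
n = 2 × (2.996 / 0.443)² = 2 × 6.763² = 2 × 45.74 = 91.5.
Round up to the next whole participant.

n = 92 per group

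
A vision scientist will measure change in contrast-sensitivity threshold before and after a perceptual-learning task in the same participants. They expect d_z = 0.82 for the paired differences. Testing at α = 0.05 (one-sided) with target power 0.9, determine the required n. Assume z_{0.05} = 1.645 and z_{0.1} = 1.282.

For a paired (one-sample on differences) test: n = ((z_{α} + z_β) / d)².
z_{α} + z_β = 1.645 + 1.282 = 2.927.
n = (2.927 / 0.82)² = 3.570² = 12.74.
Round up.

n = 13 pairs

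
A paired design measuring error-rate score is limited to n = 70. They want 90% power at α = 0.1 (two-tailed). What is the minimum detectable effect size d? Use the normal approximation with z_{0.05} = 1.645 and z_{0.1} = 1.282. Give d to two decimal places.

For a single sample (or paired design) of n = 70: d_min = (z_{α/2} + z_β)/√n.
z-sum = 1.645 + 1.282 = 2.927.
d_min = 2.927 / √70 = 2.927 / 8.367 = 0.350.

d_min ≈ 0.35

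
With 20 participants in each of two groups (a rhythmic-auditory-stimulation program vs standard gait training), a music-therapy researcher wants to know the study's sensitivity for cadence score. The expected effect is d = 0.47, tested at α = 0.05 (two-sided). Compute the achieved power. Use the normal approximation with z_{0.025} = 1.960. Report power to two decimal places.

power ≈ 0.32

For two equal groups, power = Φ(d·√(n/2) − z_{α/2}).
d·√(n/2) = 0.47 × √(20/2) = 0.47 × 3.162 = 1.486.
z_β = 1.486 − 1.960 = -0.474.
Power = Φ(-0.474) = 0.318.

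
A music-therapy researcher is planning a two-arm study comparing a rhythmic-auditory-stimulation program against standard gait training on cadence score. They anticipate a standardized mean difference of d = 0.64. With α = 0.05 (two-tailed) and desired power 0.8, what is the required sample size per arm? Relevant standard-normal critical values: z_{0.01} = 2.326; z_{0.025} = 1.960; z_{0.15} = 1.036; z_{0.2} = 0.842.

n = 39 per group

For two independent groups with equal n: n = 2·((z_{α/2} + z_β) / d)².
z_{α/2} + z_β = 1.960 + 0.842 = 2.802.
n = 2 × (2.802 / 0.64)² = 2 × 4.378² = 2 × 19.17 = 38.3.
Round up to the next whole participant.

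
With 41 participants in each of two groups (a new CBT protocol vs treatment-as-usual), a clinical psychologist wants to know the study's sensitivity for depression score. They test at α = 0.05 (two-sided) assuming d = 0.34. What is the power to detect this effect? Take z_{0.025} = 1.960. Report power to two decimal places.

For two equal groups, power = Φ(d·√(n/2) − z_{α/2}).
d·√(n/2) = 0.34 × √(41/2) = 0.34 × 4.528 = 1.539.
z_β = 1.539 − 1.960 = -0.421.
Power = Φ(-0.421) = 0.337.

power ≈ 0.34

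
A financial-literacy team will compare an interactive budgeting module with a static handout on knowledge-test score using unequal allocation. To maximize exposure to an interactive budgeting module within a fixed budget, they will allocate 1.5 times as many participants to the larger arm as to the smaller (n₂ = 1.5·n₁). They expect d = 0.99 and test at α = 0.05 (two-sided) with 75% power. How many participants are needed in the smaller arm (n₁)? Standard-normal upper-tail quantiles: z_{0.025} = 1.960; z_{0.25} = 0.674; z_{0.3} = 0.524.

With allocation ratio k = n₂/n₁ = 1.5, Var(x̄₁−x̄₂) = σ²(1/n₁ + 1/(k·n₁)) = σ²·(k+1)/(k·n₁).
So n₁ = (1 + 1/k)·((z_{α/2} + z_β)/d)² = 1.667 × (2.634/0.99)².
n₁ = 1.667 × 7.08 = 11.8.
Round up: n₁ = 12, giving n₂ = 1.5 × 12 = 18.

n₁ = 12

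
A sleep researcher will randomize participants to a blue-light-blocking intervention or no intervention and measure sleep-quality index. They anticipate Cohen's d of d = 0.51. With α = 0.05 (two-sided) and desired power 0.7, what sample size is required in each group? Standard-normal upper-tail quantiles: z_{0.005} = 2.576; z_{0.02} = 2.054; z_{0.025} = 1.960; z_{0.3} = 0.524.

n = 48 per group

For two independent groups with equal n: n = 2·((z_{α/2} + z_β) / d)².
z_{α/2} + z_β = 1.960 + 0.524 = 2.484.
n = 2 × (2.484 / 0.51)² = 2 × 4.871² = 2 × 23.72 = 47.4.
Round up to the next whole participant.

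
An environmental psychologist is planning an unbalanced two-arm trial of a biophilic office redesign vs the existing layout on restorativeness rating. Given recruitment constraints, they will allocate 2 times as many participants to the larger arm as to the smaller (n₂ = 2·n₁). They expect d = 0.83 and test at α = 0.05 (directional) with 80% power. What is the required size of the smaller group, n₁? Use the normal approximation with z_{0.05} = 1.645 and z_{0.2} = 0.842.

With allocation ratio k = n₂/n₁ = 2, Var(x̄₁−x̄₂) = σ²(1/n₁ + 1/(k·n₁)) = σ²·(k+1)/(k·n₁).
So n₁ = (1 + 1/k)·((z_{α} + z_β)/d)² = 1.500 × (2.487/0.83)².
n₁ = 1.500 × 8.98 = 13.5.
Round up: n₁ = 14, giving n₂ = 2 × 14 = 28.

n₁ = 14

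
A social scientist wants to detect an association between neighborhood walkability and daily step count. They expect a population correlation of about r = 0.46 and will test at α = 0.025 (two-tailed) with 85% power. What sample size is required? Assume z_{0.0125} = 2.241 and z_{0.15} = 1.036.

Fisher's z: C = ½·ln((1+r)/(1−r)) = ½·ln(2.7037) = 0.4973.
n = ((z_{α/2} + z_β)/C)² + 3.
(2.241 + 1.036) / 0.4973 = 3.277 / 0.4973 = 6.590.
n = 6.590² + 3 = 43.42 + 3 = 46.4.
Round up.

n = 47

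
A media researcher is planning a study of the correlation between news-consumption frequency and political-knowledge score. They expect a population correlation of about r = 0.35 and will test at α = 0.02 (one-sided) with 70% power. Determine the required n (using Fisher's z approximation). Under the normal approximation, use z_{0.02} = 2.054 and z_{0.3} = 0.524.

n = 53

Fisher's z: C = ½·ln((1+r)/(1−r)) = ½·ln(2.0769) = 0.3654.
n = ((z_{α} + z_β)/C)² + 3.
(2.054 + 0.524) / 0.3654 = 2.578 / 0.3654 = 7.055.
n = 7.055² + 3 = 49.78 + 3 = 52.8.
Round up.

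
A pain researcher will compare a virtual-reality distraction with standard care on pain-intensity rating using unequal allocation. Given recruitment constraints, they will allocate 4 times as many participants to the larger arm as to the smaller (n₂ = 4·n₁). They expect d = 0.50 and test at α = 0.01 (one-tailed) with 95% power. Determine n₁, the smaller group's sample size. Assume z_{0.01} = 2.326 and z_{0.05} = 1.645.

n₁ = 79

With allocation ratio k = n₂/n₁ = 4, Var(x̄₁−x̄₂) = σ²(1/n₁ + 1/(k·n₁)) = σ²·(k+1)/(k·n₁).
So n₁ = (1 + 1/k)·((z_{α} + z_β)/d)² = 1.250 × (3.971/0.50)².
n₁ = 1.250 × 63.08 = 78.8.
Round up: n₁ = 79, giving n₂ = 4 × 79 = 316.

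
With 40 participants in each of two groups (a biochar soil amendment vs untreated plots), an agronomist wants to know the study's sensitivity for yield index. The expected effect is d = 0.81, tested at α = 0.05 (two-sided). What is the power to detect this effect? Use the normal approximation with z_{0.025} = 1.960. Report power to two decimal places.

power ≈ 0.95

For two equal groups, power = Φ(d·√(n/2) − z_{α/2}).
d·√(n/2) = 0.81 × √(40/2) = 0.81 × 4.472 = 3.622.
z_β = 3.622 − 1.960 = 1.662.
Power = Φ(1.662) = 0.952.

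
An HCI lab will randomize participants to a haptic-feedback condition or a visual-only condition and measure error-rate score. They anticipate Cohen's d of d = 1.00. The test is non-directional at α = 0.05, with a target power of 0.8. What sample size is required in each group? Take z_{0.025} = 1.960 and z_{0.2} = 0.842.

For two independent groups with equal n: n = 2·((z_{α/2} + z_β) / d)².
z_{α/2} + z_β = 1.960 + 0.842 = 2.802.
n = 2 × (2.802 / 1.00)² = 2 × 2.802² = 2 × 7.85 = 15.7.
Round up to the next whole participant.

n = 16 per group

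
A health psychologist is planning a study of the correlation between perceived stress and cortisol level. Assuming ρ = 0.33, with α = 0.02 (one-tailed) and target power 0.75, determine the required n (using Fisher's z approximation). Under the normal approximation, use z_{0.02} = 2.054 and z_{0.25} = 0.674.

Fisher's z: C = ½·ln((1+r)/(1−r)) = ½·ln(1.9851) = 0.3428.
n = ((z_{α} + z_β)/C)² + 3.
(2.054 + 0.674) / 0.3428 = 2.728 / 0.3428 = 7.958.
n = 7.958² + 3 = 63.33 + 3 = 66.3.
Round up.

n = 67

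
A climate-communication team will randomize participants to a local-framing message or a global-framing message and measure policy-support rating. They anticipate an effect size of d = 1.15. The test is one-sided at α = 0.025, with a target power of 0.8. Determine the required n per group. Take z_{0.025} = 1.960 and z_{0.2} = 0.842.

n = 12 per group

For two independent groups with equal n: n = 2·((z_{α} + z_β) / d)².
z_{α} + z_β = 1.960 + 0.842 = 2.802.
n = 2 × (2.802 / 1.15)² = 2 × 2.437² = 2 × 5.94 = 11.9.
Round up to the next whole participant.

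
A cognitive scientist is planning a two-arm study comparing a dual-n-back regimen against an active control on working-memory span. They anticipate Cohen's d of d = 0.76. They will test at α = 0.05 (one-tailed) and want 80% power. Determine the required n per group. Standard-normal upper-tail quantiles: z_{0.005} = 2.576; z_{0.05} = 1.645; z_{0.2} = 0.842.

For two independent groups with equal n: n = 2·((z_{α} + z_β) / d)².
z_{α} + z_β = 1.645 + 0.842 = 2.487.
n = 2 × (2.487 / 0.76)² = 2 × 3.272² = 2 × 10.71 = 21.4.
Round up to the next whole participant.

n = 22 per group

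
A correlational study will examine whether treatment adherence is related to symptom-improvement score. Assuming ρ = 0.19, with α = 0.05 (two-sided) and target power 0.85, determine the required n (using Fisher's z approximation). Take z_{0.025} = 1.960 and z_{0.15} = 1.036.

Fisher's z: C = ½·ln((1+r)/(1−r)) = ½·ln(1.4691) = 0.1923.
n = ((z_{α/2} + z_β)/C)² + 3.
(1.960 + 1.036) / 0.1923 = 2.996 / 0.1923 = 15.580.
n = 15.580² + 3 = 242.73 + 3 = 245.7.
Round up.

n = 246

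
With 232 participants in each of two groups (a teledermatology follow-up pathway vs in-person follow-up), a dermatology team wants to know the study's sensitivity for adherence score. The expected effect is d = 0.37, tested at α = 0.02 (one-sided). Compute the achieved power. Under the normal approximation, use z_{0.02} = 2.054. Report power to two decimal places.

power ≈ 0.97

For two equal groups, power = Φ(d·√(n/2) − z_{α}).
d·√(n/2) = 0.37 × √(232/2) = 0.37 × 10.770 = 3.985.
z_β = 3.985 − 2.054 = 1.931.
Power = Φ(1.931) = 0.973.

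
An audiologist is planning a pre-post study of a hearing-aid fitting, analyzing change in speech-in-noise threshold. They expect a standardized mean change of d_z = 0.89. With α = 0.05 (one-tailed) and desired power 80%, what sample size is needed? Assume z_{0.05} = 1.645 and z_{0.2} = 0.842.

For a paired (one-sample on differences) test: n = ((z_{α} + z_β) / d)².
z_{α} + z_β = 1.645 + 0.842 = 2.487.
n = (2.487 / 0.89)² = 2.794² = 7.81.
Round up.

n = 8 pairs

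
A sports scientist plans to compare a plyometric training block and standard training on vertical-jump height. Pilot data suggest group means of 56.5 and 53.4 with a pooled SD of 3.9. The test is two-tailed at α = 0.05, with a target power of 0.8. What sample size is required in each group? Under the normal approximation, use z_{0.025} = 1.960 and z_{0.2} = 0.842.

Cohen's d = |M₁ − M₂| / SD_pooled = |56.5 − 53.4| / 3.9 = 3.1 / 3.9 = 0.795.
For two independent groups with equal n: n = 2·((z_{α/2} + z_β) / d)².
z_{α/2} + z_β = 1.960 + 0.842 = 2.802.
n = 2 × (2.802 / 0.795)² = 2 × 3.525² = 2 × 12.42 = 24.8.
Round up to the next whole participant.

n = 25 per group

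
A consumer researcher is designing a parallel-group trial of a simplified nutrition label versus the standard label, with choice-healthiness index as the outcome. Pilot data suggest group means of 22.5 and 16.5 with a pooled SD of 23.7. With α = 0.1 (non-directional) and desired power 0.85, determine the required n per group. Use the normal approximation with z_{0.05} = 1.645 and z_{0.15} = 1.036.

n = 225 per group

Cohen's d = |M₁ − M₂| / SD_pooled = |22.5 − 16.5| / 23.7 = 6.0 / 23.7 = 0.253.
For two independent groups with equal n: n = 2·((z_{α/2} + z_β) / d)².
z_{α/2} + z_β = 1.645 + 1.036 = 2.681.
n = 2 × (2.681 / 0.253)² = 2 × 10.597² = 2 × 112.29 = 224.6.
Round up to the next whole participant.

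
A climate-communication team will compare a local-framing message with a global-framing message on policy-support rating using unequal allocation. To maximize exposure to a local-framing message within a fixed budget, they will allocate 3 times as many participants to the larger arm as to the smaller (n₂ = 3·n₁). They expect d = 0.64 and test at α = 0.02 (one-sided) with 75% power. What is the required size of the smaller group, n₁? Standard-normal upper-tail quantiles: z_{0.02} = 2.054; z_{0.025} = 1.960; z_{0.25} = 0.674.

With allocation ratio k = n₂/n₁ = 3, Var(x̄₁−x̄₂) = σ²(1/n₁ + 1/(k·n₁)) = σ²·(k+1)/(k·n₁).
So n₁ = (1 + 1/k)·((z_{α} + z_β)/d)² = 1.333 × (2.728/0.64)².
n₁ = 1.333 × 18.17 = 24.2.
Round up: n₁ = 25, giving n₂ = 3 × 25 = 75.

n₁ = 25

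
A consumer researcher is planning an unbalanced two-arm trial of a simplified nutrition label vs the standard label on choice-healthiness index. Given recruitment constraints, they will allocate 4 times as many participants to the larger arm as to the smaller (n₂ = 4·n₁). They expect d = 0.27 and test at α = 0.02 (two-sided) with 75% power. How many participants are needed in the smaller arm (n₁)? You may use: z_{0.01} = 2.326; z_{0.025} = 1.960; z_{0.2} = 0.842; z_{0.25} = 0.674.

With allocation ratio k = n₂/n₁ = 4, Var(x̄₁−x̄₂) = σ²(1/n₁ + 1/(k·n₁)) = σ²·(k+1)/(k·n₁).
So n₁ = (1 + 1/k)·((z_{α/2} + z_β)/d)² = 1.250 × (3.000/0.27)².
n₁ = 1.250 × 123.46 = 154.3.
Round up: n₁ = 155, giving n₂ = 4 × 155 = 620.

n₁ = 155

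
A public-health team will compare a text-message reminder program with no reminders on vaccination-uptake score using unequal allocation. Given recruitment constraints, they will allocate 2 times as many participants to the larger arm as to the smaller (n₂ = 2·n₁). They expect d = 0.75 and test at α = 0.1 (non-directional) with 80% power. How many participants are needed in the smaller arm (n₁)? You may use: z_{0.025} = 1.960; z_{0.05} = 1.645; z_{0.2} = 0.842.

With allocation ratio k = n₂/n₁ = 2, Var(x̄₁−x̄₂) = σ²(1/n₁ + 1/(k·n₁)) = σ²·(k+1)/(k·n₁).
So n₁ = (1 + 1/k)·((z_{α/2} + z_β)/d)² = 1.500 × (2.487/0.75)².
n₁ = 1.500 × 11.00 = 16.5.
Round up: n₁ = 17, giving n₂ = 2 × 17 = 34.

n₁ = 17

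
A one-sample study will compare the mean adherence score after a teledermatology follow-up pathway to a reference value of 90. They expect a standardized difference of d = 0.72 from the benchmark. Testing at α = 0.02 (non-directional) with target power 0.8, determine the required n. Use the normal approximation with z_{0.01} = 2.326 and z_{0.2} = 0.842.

For a one-sample test: n = ((z_{α/2} + z_β) / d)².
z_{α/2} + z_β = 2.326 + 0.842 = 3.168.
n = (3.168 / 0.72)² = 4.400² = 19.36.
Round up.

n = 20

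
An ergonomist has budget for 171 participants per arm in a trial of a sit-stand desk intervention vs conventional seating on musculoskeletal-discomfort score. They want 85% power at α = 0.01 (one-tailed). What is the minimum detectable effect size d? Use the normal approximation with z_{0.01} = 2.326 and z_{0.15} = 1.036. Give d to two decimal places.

d_min ≈ 0.36

For two independent groups of n = 171 each: d_min = (z_{α} + z_β)·√(2/n).
z-sum = 2.326 + 1.036 = 3.362.
d_min = 3.362 × √(2/171) = 3.362 × 0.1081 = 0.364.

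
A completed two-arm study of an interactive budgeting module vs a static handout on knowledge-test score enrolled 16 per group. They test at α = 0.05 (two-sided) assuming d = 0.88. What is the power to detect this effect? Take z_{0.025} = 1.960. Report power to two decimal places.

power ≈ 0.70

For two equal groups, power = Φ(d·√(n/2) − z_{α/2}).
d·√(n/2) = 0.88 × √(16/2) = 0.88 × 2.828 = 2.489.
z_β = 2.489 − 1.960 = 0.529.
Power = Φ(0.529) = 0.702.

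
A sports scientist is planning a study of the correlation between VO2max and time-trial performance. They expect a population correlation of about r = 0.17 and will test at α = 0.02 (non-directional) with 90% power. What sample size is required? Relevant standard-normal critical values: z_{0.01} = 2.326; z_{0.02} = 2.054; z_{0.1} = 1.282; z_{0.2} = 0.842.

n = 445

Fisher's z: C = ½·ln((1+r)/(1−r)) = ½·ln(1.4096) = 0.1717.
n = ((z_{α/2} + z_β)/C)² + 3.
(2.326 + 1.282) / 0.1717 = 3.608 / 0.1717 = 21.013.
n = 21.013² + 3 = 441.56 + 3 = 444.6.
Round up.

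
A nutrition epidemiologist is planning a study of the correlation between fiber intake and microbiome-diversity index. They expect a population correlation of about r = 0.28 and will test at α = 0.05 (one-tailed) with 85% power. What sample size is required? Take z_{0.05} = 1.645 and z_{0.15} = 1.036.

n = 90

Fisher's z: C = ½·ln((1+r)/(1−r)) = ½·ln(1.7778) = 0.2877.
n = ((z_{α} + z_β)/C)² + 3.
(1.645 + 1.036) / 0.2877 = 2.681 / 0.2877 = 9.319.
n = 9.319² + 3 = 86.84 + 3 = 89.8.
Round up.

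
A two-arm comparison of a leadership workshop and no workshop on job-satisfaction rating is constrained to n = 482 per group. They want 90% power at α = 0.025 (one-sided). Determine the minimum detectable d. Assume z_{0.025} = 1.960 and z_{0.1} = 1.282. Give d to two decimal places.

d_min ≈ 0.21

For two independent groups of n = 482 each: d_min = (z_{α} + z_β)·√(2/n).
z-sum = 1.960 + 1.282 = 3.242.
d_min = 3.242 × √(2/482) = 3.242 × 0.0644 = 0.209.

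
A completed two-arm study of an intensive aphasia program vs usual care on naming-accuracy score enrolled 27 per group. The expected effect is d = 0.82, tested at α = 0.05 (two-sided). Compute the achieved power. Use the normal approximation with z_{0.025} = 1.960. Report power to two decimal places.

For two equal groups, power = Φ(d·√(n/2) − z_{α/2}).
d·√(n/2) = 0.82 × √(27/2) = 0.82 × 3.674 = 3.013.
z_β = 3.013 − 1.960 = 1.053.
Power = Φ(1.053) = 0.854.

power ≈ 0.85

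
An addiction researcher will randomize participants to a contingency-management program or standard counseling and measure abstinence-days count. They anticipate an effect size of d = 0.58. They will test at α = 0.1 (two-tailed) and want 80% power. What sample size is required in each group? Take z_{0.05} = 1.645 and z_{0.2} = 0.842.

n = 37 per group

For two independent groups with equal n: n = 2·((z_{α/2} + z_β) / d)².
z_{α/2} + z_β = 1.645 + 0.842 = 2.487.
n = 2 × (2.487 / 0.58)² = 2 × 4.288² = 2 × 18.39 = 36.8.
Round up to the next whole participant.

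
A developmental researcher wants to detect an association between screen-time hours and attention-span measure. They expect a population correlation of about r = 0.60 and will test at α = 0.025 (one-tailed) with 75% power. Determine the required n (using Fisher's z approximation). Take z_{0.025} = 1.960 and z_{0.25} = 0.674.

Fisher's z: C = ½·ln((1+r)/(1−r)) = ½·ln(4.0000) = 0.6931.
n = ((z_{α} + z_β)/C)² + 3.
(1.960 + 0.674) / 0.6931 = 2.634 / 0.6931 = 3.800.
n = 3.800² + 3 = 14.44 + 3 = 17.4.
Round up.

n = 18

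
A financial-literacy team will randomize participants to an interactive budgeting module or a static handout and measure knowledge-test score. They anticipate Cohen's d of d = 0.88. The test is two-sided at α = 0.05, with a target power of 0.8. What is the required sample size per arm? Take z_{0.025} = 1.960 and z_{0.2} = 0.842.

For two independent groups with equal n: n = 2·((z_{α/2} + z_β) / d)².
z_{α/2} + z_β = 1.960 + 0.842 = 2.802.
n = 2 × (2.802 / 0.88)² = 2 × 3.184² = 2 × 10.14 = 20.3.
Round up to the next whole participant.

n = 21 per group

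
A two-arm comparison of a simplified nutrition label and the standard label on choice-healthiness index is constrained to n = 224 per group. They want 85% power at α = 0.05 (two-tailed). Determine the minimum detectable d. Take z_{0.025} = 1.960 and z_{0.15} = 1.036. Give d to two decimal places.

For two independent groups of n = 224 each: d_min = (z_{α/2} + z_β)·√(2/n).
z-sum = 1.960 + 1.036 = 2.996.
d_min = 2.996 × √(2/224) = 2.996 × 0.0945 = 0.283.

d_min ≈ 0.28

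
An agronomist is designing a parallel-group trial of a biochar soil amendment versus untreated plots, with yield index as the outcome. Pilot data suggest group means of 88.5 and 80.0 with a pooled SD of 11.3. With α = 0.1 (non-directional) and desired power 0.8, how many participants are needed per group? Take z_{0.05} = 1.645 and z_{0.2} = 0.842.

n = 22 per group

Cohen's d = |M₁ − M₂| / SD_pooled = |88.5 − 80.0| / 11.3 = 8.5 / 11.3 = 0.752.
For two independent groups with equal n: n = 2·((z_{α/2} + z_β) / d)².
z_{α/2} + z_β = 1.645 + 0.842 = 2.487.
n = 2 × (2.487 / 0.752)² = 2 × 3.307² = 2 × 10.94 = 21.9.
Round up to the next whole participant.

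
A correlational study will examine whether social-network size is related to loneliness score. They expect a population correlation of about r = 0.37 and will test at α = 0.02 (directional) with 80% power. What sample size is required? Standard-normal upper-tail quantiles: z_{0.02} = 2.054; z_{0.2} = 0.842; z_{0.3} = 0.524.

Fisher's z: C = ½·ln((1+r)/(1−r)) = ½·ln(2.1746) = 0.3884.
n = ((z_{α} + z_β)/C)² + 3.
(2.054 + 0.842) / 0.3884 = 2.896 / 0.3884 = 7.456.
n = 7.456² + 3 = 55.60 + 3 = 58.6.
Round up.

n = 59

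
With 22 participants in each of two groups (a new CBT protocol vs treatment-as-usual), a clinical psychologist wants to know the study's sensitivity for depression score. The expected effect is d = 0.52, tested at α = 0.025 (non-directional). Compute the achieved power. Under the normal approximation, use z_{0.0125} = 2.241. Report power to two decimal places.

For two equal groups, power = Φ(d·√(n/2) − z_{α/2}).
d·√(n/2) = 0.52 × √(22/2) = 0.52 × 3.317 = 1.725.
z_β = 1.725 − 2.241 = -0.516.
Power = Φ(-0.516) = 0.303.

power ≈ 0.30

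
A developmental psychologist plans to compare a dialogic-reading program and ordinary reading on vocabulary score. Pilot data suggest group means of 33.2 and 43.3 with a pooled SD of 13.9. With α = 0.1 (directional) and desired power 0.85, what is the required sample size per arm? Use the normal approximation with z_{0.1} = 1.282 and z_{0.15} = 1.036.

n = 21 per group

Cohen's d = |M₁ − M₂| / SD_pooled = |33.2 − 43.3| / 13.9 = 10.1 / 13.9 = 0.727.
For two independent groups with equal n: n = 2·((z_{α} + z_β) / d)².
z_{α} + z_β = 1.282 + 1.036 = 2.318.
n = 2 × (2.318 / 0.727)² = 2 × 3.188² = 2 × 10.17 = 20.3.
Round up to the next whole participant.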